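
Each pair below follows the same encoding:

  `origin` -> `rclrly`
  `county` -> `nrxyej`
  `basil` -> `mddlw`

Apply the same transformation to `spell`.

Vowels shift forward by 3 and consonants shift forward by 11.
On spell: s(cons)+11=d, p(cons)+11=a, e(vowel)+3=h, l(cons)+11=w, l(cons)+11=w.

dahww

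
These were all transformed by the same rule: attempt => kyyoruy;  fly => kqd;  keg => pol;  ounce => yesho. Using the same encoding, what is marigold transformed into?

The shift depends on letter class: consonant t→y is +5, but vowel a→k is +10. The rule splits by letter class: vowels +10, consonants +5.
For marigold: m(cons)+5=r, a(vowel)+10=k, r(cons)+5=w, i(vowel)+10=s, g(cons)+5=l, o(vowel)+10=y, l(cons)+5=q, d(cons)+5=i.

rkwslyqi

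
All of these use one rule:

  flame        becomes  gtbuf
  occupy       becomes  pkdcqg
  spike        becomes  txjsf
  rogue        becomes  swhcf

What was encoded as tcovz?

sunny

Shifts by position in flame: pos 0: f→g (+1), pos 1: l→t (+8), pos 2: a→b (+1), pos 3: m→u (+8) — repeating every 2. The shifts repeat in a cycle of length 2: positions 0,1,… shift by +1, +8, then the pattern repeats.
Reversing it on tcovz: t−1=s, c−8=u, o−1=n, v−8=n, z−1=y.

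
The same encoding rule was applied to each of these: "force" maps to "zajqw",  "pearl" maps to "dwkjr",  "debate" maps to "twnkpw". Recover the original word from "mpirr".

f(5)→z(25) and o(14)→a(0) fit y≡3x+10 (mod 26); the inverse of 3 mod 26 is 9. Each letter's alphabet position (a=0..z=25) is mapped through 3·x+10 mod 26 — an affine cipher.
Decoding mpirr: m(12)→9·(12−10)≡18=s; p(15)→9·(15−10)≡19=t; i(8)→9·(8−10)≡8=i; r(17)→9·(17−10)≡11=l; r(17)→9·(17−10)≡11=l (all mod 26).

still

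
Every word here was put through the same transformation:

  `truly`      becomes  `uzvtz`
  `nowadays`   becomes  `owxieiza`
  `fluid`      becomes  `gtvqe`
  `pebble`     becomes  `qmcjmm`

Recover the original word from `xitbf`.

The shifts repeat in a cycle of length 2: positions 0,1,… shift by +1, +8, then the pattern repeats.
Undoing it on xitbf: x−1=w, i−8=a, t−1=s, b−8=t, f−1=e.

waste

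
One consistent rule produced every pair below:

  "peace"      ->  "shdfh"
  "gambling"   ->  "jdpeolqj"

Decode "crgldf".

Each letter is shifted forward by 3 in the alphabet (a Caesar shift of +3).
Decoding crgldf: c−3=z, r−3=o, g−3=d, l−3=i, d−3=a, f−3=c.

zodiac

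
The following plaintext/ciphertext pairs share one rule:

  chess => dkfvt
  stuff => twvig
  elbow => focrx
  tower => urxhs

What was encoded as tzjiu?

Shifts by position in chess: pos 0: c→d (+1), pos 1: h→k (+3), pos 2: e→f (+1), pos 3: s→v (+3) — repeating every 2. The shifts repeat in a cycle of length 2: positions 0,1,… shift by +1, +3, then the pattern repeats.
Decoding tzjiu: t−1=s, z−3=w, j−1=i, i−3=f, u−1=t.

swift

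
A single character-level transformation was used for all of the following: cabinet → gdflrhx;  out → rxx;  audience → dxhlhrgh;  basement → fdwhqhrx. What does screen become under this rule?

wgvhhr

The shift depends on letter class: consonant c→g is +4, but vowel a→d is +3. Vowels shift forward by 3 and consonants shift forward by 4.
For screen: s(cons)+4=w, c(cons)+4=g, r(cons)+4=v, e(vowel)+3=h, e(vowel)+3=h, n(cons)+4=r.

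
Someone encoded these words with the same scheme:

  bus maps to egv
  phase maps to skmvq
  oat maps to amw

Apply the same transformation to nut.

The shift depends on letter class: consonant b→e is +3, but vowel u→g is +12. Vowels shift forward by 12 and consonants shift forward by 3.
On nut: n(cons)+3=q, u(vowel)+12=g, t(cons)+3=w.

qgw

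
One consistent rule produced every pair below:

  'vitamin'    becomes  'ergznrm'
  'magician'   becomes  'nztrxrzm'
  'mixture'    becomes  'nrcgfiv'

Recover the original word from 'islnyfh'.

rhombus

Each pair mirrors across the alphabet (v↔e, i↔r, t↔g): positions sum to 25. Each letter is replaced by its mirror in the alphabet: a↔z, b↔y, c↔x, and so on (the Atbash cipher).
Undoing it on islnyfh: i↔r, s↔h, l↔o, n↔m, y↔b, f↔u, h↔s.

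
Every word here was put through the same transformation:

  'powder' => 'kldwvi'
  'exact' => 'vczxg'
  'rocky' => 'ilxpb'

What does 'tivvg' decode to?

Each pair mirrors across the alphabet (p↔k, o↔l, w↔d): positions sum to 25. This is the alphabet-reversal cipher (Atbash): a becomes z, b becomes y, etc.
Reversing it on tivvg: t↔g, i↔r, v↔e, v↔e, g↔t.

greet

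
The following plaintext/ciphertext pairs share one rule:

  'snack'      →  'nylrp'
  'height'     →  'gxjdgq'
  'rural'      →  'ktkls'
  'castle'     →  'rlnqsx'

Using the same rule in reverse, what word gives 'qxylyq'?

This is an affine cipher: with a=0,…,z=25, each position x becomes (3x+11) mod 26.
Undoing it on qxylyq: q(16)→9·(16−11)≡19=t; x(23)→9·(23−11)≡4=e; y(24)→9·(24−11)≡13=n; l(11)→9·(11−11)≡0=a; y(24)→9·(24−11)≡13=n; q(16)→9·(16−11)≡19=t (all mod 26).

tenant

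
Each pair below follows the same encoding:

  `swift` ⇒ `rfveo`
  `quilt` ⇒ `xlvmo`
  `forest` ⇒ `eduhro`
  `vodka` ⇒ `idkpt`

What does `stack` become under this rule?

Treating letters as 0–25, the rule is x ↦ 23x + 19 (mod 26).
For stack: s(18)→23·18+19≡17=r; t(19)→23·19+19≡14=o; a(0)→23·0+19≡19=t; c(2)→23·2+19≡13=n; k(10)→23·10+19≡15=p (all mod 26).

rotnp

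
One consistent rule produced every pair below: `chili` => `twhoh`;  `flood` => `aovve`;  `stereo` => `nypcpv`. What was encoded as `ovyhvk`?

lotion

c(2)→t(19) and h(7)→w(22) fit y≡11x+23 (mod 26); the inverse of 11 mod 26 is 19. Treating letters as 0–25, the rule is x ↦ 11x + 23 (mod 26).
Reversing it on ovyhvk: o(14)→19·(14−23)≡11=l; v(21)→19·(21−23)≡14=o; y(24)→19·(24−23)≡19=t; h(7)→19·(7−23)≡8=i; v(21)→19·(21−23)≡14=o; k(10)→19·(10−23)≡13=n (all mod 26).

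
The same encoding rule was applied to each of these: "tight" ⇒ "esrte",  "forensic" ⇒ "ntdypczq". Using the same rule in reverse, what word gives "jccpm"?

The output letters match the input read backwards, each shifted +11: tight reversed is thgit. The word is reversed, then every letter is shifted forward by 11.
Undoing it on jccpm: shift back: j−11=y, c−11=r, c−11=r, p−11=e, m−11=b → yrreb; then reverse → berry.

berry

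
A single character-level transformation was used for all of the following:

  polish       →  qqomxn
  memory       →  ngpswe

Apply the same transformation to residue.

sgvmial

Each letter shifts forward by (position + 1), i.e. 1, 2, 3, … — the shift grows by one for each successive letter.
Applying it to residue: r+1=s, e+2=g, s+3=v, i+4=m, d+5=i, u+6=a, e+7=l.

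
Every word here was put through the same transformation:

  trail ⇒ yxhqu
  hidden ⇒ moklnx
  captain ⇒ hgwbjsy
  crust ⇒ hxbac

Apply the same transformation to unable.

zthjuo

In trail: t→y is +5, r→x is +6, a→h is +7, i→q is +8 — the shift increases by 1 each position. Letter i (0-indexed) is shifted by i+5, so successive shifts are 5, 6, 7, ….
Applying it to unable: u+5=z, n+6=t, a+7=h, b+8=j, l+9=u, e+10=o.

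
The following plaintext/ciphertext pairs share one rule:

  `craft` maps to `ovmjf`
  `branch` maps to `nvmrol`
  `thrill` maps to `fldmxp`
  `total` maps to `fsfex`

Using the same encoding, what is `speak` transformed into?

Shifts by position in craft: pos 0: c→o (+12), pos 1: r→v (+4), pos 2: a→m (+12), pos 3: f→j (+4) — repeating every 2. It's a Vigenère-style cipher with numeric key [12,4]: position i shifts by key[i mod 2].
For speak: s+12=e, p+4=t, e+12=q, a+4=e, k+12=w.

etqew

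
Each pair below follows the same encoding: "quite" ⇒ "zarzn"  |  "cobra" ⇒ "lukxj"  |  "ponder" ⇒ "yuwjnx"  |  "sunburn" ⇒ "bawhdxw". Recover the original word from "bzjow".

Shifts by position in quite: pos 0: q→z (+9), pos 1: u→a (+6), pos 2: i→r (+9), pos 3: t→z (+6) — repeating every 2. A repeating key of period 2 is used — shifts +9, +6 over and over.
Decoding bzjow: b−9=s, z−6=t, j−9=a, o−6=i, w−9=n.

stain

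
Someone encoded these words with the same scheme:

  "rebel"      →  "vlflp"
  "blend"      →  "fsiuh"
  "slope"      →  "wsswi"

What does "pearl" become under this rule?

tleyp

Shifts by position in rebel: pos 0: r→v (+4), pos 1: e→l (+7), pos 2: b→f (+4), pos 3: e→l (+7) — repeating every 2. The shifts repeat in a cycle of length 2: positions 0,1,… shift by +4, +7, then the pattern repeats.
Applying it to pearl: p+4=t, e+7=l, a+4=e, r+7=y, l+4=p.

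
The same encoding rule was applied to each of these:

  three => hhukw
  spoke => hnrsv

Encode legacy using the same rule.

The output letters match the input read backwards, each shifted +3: three reversed is eerht. Two steps: reverse the string, then apply a Caesar shift of +3.
For legacy: reverse → ycagel; then shift: y+3=b, c+3=f, a+3=d, g+3=j, e+3=h, l+3=o.

bfdjho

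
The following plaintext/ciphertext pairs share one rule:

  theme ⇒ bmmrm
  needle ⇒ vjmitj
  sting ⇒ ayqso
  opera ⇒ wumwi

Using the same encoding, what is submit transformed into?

Shifts by position in theme: pos 0: t→b (+8), pos 1: h→m (+5), pos 2: e→m (+8), pos 3: m→r (+5) — repeating every 2. It's a Vigenère-style cipher with numeric key [8,5]: position i shifts by key[i mod 2].
Applying it to submit: s+8=a, u+5=z, b+8=j, m+5=r, i+8=q, t+5=y.

azjrqy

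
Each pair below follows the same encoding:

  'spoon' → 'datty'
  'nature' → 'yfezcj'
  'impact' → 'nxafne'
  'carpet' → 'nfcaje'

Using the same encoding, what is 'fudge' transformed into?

The rule splits by letter class: vowels +5, consonants +11.
On fudge: f(cons)+11=q, u(vowel)+5=z, d(cons)+11=o, g(cons)+11=r, e(vowel)+5=j.

qzorj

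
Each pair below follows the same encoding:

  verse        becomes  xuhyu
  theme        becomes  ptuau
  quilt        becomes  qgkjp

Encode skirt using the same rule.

yskhp

This is an affine cipher: with a=0,…,z=25, each position x becomes (17x+4) mod 26.
On skirt: s(18)→17·18+4≡24=y; k(10)→17·10+4≡18=s; i(8)→17·8+4≡10=k; r(17)→17·17+4≡7=h; t(19)→17·19+4≡15=p (all mod 26).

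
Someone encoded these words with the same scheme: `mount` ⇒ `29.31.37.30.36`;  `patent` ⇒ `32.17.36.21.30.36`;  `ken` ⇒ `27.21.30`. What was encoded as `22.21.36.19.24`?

fetch

m is letter #13 and maps to 29: an offset of 16. Letters become their 1-based position plus 16 (so a→17, b→18, …).
Reversing it on 22.21.36.19.24: 22→(22−16)÷1=6=f, 21→(21−16)÷1=5=e, 36→(36−16)÷1=20=t, 19→(19−16)÷1=3=c, 24→(24−16)÷1=8=h.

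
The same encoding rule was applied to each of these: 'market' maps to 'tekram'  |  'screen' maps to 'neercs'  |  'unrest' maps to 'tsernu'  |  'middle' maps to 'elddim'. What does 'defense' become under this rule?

It's just the letters in reverse order.
For defense: reverse → esnefed.

esnefed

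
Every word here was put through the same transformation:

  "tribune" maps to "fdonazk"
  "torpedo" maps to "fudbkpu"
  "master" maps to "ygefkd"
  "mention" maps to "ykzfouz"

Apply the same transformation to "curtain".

The shift depends on letter class: consonant t→f is +12, but vowel i→o is +6. Two shifts are in play — +6 for a/e/i/o/u, +12 for every other letter.
On curtain: c(cons)+12=o, u(vowel)+6=a, r(cons)+12=d, t(cons)+12=f, a(vowel)+6=g, i(vowel)+6=o, n(cons)+12=z.

oadfgoz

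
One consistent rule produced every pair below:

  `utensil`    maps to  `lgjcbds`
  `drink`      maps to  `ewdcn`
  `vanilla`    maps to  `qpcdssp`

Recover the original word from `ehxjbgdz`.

domestic

u(20)→l(11) and t(19)→g(6) fit y≡5x+15 (mod 26); the inverse of 5 mod 26 is 21. Each letter's alphabet position (a=0..z=25) is mapped through 5·x+15 mod 26 — an affine cipher.
Decoding ehxjbgdz: e(4)→21·(4−15)≡3=d; h(7)→21·(7−15)≡14=o; x(23)→21·(23−15)≡12=m; j(9)→21·(9−15)≡4=e; b(1)→21·(1−15)≡18=s; g(6)→21·(6−15)≡19=t; d(3)→21·(3−15)≡8=i; z(25)→21·(25−15)≡2=c (all mod 26).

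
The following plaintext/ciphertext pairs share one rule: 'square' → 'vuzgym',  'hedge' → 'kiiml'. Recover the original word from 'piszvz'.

Each letter shifts forward by (position + 3), i.e. 3, 4, 5, … — the shift grows by one for each successive letter.
Decoding piszvz: p−3=m, i−4=e, s−5=n, z−6=t, v−7=o, z−8=r.

mentor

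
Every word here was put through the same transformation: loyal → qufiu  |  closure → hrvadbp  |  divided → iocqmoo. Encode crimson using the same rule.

hxpubyy

In loyal: l→q is +5, o→u is +6, y→f is +7, a→i is +8 — the shift increases by 1 each position. Each letter shifts forward by (position + 5), i.e. 5, 6, 7, … — the shift grows by one for each successive letter.
On crimson: c+5=h, r+6=x, i+7=p, m+8=u, s+9=b, o+10=y, n+11=y.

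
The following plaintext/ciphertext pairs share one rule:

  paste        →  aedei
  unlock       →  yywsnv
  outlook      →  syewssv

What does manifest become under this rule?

The shift depends on letter class: consonant p→a is +11, but vowel a→e is +4. Two shifts are in play — +4 for a/e/i/o/u, +11 for every other letter.
On manifest: m(cons)+11=x, a(vowel)+4=e, n(cons)+11=y, i(vowel)+4=m, f(cons)+11=q, e(vowel)+4=i, s(cons)+11=d, t(cons)+11=e.

xeymqide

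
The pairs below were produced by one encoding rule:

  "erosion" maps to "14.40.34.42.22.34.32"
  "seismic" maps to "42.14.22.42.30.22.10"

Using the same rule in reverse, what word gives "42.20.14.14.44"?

sheet

e(#5)→14 and r(#18)→40: differences scale by 2, so n = 2·pos + 4. With a=1..z=26, the number is 2·pos + 4.
Undoing it on 42.20.14.14.44: 42→(42−4)÷2=19=s, 20→(20−4)÷2=8=h, 14→(14−4)÷2=5=e, 14→(14−4)÷2=5=e, 44→(44−4)÷2=20=t.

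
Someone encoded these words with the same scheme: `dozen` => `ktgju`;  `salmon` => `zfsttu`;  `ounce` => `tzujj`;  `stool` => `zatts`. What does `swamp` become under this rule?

The shift depends on letter class: consonant d→k is +7, but vowel o→t is +5. Vowels shift forward by 5 and consonants shift forward by 7.
On swamp: s(cons)+7=z, w(cons)+7=d, a(vowel)+5=f, m(cons)+7=t, p(cons)+7=w.

zdftw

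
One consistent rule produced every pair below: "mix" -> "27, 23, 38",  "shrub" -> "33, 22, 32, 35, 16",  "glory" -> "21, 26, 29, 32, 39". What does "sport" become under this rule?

m is letter #13 and maps to 27: an offset of 14. Letters become their 1-based position plus 14 (so a→15, b→16, …).
For sport: s=19→33, p=16→30, o=15→29, r=18→32, t=20→34.

33, 30, 29, 32, 34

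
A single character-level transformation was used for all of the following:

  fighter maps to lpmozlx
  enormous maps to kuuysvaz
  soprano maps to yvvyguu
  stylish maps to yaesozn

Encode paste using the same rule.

Shifts by position in fighter: pos 0: f→l (+6), pos 1: i→p (+7), pos 2: g→m (+6), pos 3: h→o (+7) — repeating every 2. It's a Vigenère-style cipher with numeric key [6,7]: position i shifts by key[i mod 2].
For paste: p+6=v, a+7=h, s+6=y, t+7=a, e+6=k.

vhyak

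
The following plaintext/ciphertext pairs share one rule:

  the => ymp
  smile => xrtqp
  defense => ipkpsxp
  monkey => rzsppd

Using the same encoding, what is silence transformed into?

Vowels shift forward by 11 and consonants shift forward by 5.
Applying it to silence: s(cons)+5=x, i(vowel)+11=t, l(cons)+5=q, e(vowel)+11=p, n(cons)+5=s, c(cons)+5=h, e(vowel)+11=p.

xtqpshp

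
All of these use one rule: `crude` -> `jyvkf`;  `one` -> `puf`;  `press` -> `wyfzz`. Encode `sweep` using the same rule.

zdffw

The shift depends on letter class: consonant c→j is +7, but vowel u→v is +1. The rule splits by letter class: vowels +1, consonants +7.
Applying it to sweep: s(cons)+7=z, w(cons)+7=d, e(vowel)+1=f, e(vowel)+1=f, p(cons)+7=w.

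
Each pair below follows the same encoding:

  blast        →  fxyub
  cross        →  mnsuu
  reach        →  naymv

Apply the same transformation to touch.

b(1)→f(5) and l(11)→x(23) fit y≡7x+24 (mod 26); the inverse of 7 mod 26 is 15. This is an affine cipher: with a=0,…,z=25, each position x becomes (7x+24) mod 26.
On touch: t(19)→7·19+24≡1=b; o(14)→7·14+24≡18=s; u(20)→7·20+24≡8=i; c(2)→7·2+24≡12=m; h(7)→7·7+24≡21=v (all mod 26).

bsimv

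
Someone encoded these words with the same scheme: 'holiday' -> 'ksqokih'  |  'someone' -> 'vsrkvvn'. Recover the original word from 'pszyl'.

mouse

In holiday: h→k is +3, o→s is +4, l→q is +5, i→o is +6 — the shift increases by 1 each position. Each letter shifts forward by (position + 3), i.e. 3, 4, 5, … — the shift grows by one for each successive letter.
Undoing it on pszyl: p−3=m, s−4=o, z−5=u, y−6=s, l−7=e.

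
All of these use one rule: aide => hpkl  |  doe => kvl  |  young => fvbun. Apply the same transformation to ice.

pjl

This is a Caesar cipher with shift 7.
On ice: i+7=p, c+7=j, e+7=l.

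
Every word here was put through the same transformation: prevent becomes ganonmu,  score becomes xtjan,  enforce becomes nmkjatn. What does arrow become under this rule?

This is an affine cipher: with a=0,…,z=25, each position x becomes (23x+25) mod 26.
On arrow: a(0)→23·0+25≡25=z; r(17)→23·17+25≡0=a; r(17)→23·17+25≡0=a; o(14)→23·14+25≡9=j; w(22)→23·22+25≡11=l (all mod 26).

zaajl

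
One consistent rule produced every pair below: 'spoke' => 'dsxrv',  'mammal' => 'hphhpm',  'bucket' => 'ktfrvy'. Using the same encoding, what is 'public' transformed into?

s(18)→d(3) and p(15)→s(18) fit y≡21x+15 (mod 26); the inverse of 21 mod 26 is 5. Treating letters as 0–25, the rule is x ↦ 21x + 15 (mod 26).
Applying it to public: p(15)→21·15+15≡18=s; u(20)→21·20+15≡19=t; b(1)→21·1+15≡10=k; l(11)→21·11+15≡12=m; i(8)→21·8+15≡1=b; c(2)→21·2+15≡5=f (all mod 26).

stkmbf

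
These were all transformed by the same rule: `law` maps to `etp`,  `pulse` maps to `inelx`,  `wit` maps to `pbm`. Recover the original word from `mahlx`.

Compare letters: l→e is +19, a→t is +19, w→p is +19 — a constant shift. This is a Caesar cipher with shift 19.
Decoding mahlx: m−19=t, a−19=h, h−19=o, l−19=s, x−19=e.

those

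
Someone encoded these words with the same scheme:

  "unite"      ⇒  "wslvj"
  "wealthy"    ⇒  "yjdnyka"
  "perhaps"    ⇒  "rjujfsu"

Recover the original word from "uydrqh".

staple

Shifts by position in unite: pos 0: u→w (+2), pos 1: n→s (+5), pos 2: i→l (+3), pos 3: t→v (+2), pos 4: e→j (+5) — repeating every 3. A repeating key of period 3 is used — shifts +2, +5, +3 over and over.
Undoing it on uydrqh: u−2=s, y−5=t, d−3=a, r−2=p, q−5=l, h−3=e.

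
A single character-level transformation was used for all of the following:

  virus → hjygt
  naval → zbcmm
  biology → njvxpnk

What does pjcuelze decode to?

Shifts by position in virus: pos 0: v→h (+12), pos 1: i→j (+1), pos 2: r→y (+7), pos 3: u→g (+12), pos 4: s→t (+1) — repeating every 3. A repeating key of period 3 is used — shifts +12, +1, +7 over and over.
Reversing it on pjcuelze: p−12=d, j−1=i, c−7=v, u−12=i, e−1=d, l−7=e, z−12=n, e−1=d.

dividend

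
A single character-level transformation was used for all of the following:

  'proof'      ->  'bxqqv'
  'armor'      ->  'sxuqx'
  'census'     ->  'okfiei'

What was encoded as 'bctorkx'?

pitcher

p(15)→b(1) and r(17)→x(23) fit y≡11x+18 (mod 26); the inverse of 11 mod 26 is 19. Each letter's alphabet position (a=0..z=25) is mapped through 11·x+18 mod 26 — an affine cipher.
Decoding bctorkx: b(1)→19·(1−18)≡15=p; c(2)→19·(2−18)≡8=i; t(19)→19·(19−18)≡19=t; o(14)→19·(14−18)≡2=c; r(17)→19·(17−18)≡7=h; k(10)→19·(10−18)≡4=e; x(23)→19·(23−18)≡17=r (all mod 26).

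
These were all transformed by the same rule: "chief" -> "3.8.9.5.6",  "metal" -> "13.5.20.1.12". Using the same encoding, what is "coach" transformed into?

3.15.1.3.8

Letters become their 1-indexed alphabet positions: a=1 … z=26.
For coach: c=3→3, o=15→15, a=1→1, c=3→3, h=8→8.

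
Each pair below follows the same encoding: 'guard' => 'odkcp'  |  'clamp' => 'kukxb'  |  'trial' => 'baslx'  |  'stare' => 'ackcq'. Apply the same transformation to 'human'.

pdwlz

The shift increases by 1 at each position, starting from +8: 8, 9, 10, ….
Applying it to human: h+8=p, u+9=d, m+10=w, a+11=l, n+12=z.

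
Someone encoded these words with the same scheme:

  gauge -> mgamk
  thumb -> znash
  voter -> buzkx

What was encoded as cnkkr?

This is a Caesar cipher with shift 6.
Reversing it on cnkkr: c−6=w, n−6=h, k−6=e, k−6=e, r−6=l.

wheel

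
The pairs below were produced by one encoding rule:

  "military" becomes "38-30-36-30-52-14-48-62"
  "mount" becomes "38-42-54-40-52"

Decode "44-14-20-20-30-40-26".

padding

m(#13)→38 and i(#9)→30: differences scale by 2, so n = 2·pos + 12. With a=1..z=26, the number is 2·pos + 12.
Decoding 44-14-20-20-30-40-26: 44→(44−12)÷2=16=p, 14→(14−12)÷2=1=a, 20→(20−12)÷2=4=d, 20→(20−12)÷2=4=d, 30→(30−12)÷2=9=i, 40→(40−12)÷2=14=n, 26→(26−12)÷2=7=g.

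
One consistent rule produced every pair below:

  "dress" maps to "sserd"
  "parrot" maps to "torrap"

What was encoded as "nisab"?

basin

It's just the letters in reverse order.
Decoding nisab: then reverse → basin.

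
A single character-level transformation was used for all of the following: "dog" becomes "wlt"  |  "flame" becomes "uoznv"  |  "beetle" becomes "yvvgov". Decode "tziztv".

garage

Each pair mirrors across the alphabet (d↔w, o↔l, g↔t): positions sum to 25. This is the alphabet-reversal cipher (Atbash): a becomes z, b becomes y, etc.
Decoding tziztv: t↔g, z↔a, i↔r, z↔a, t↔g, v↔e.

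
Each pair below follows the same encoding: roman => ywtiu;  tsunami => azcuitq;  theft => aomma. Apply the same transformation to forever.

The shift depends on letter class: consonant r→y is +7, but vowel o→w is +8. The rule splits by letter class: vowels +8, consonants +7.
On forever: f(cons)+7=m, o(vowel)+8=w, r(cons)+7=y, e(vowel)+8=m, v(cons)+7=c, e(vowel)+8=m, r(cons)+7=y.

mwymcmy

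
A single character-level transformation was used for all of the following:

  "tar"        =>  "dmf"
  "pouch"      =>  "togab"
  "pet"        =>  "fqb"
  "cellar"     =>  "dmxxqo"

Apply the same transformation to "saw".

The output letters match the input read backwards, each shifted +12: tar reversed is rat. The word is reversed, then every letter is shifted forward by 12.
For saw: reverse → was; then shift: w+12=i, a+12=m, s+12=e.

ime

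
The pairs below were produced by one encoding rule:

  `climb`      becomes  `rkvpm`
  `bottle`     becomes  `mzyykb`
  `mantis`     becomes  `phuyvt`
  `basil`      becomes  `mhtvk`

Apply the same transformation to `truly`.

c(2)→r(17) and l(11)→k(10) fit y≡5x+7 (mod 26); the inverse of 5 mod 26 is 21. Each letter's alphabet position (a=0..z=25) is mapped through 5·x+7 mod 26 — an affine cipher.
For truly: t(19)→5·19+7≡24=y; r(17)→5·17+7≡14=o; u(20)→5·20+7≡3=d; l(11)→5·11+7≡10=k; y(24)→5·24+7≡23=x (all mod 26).

yodkx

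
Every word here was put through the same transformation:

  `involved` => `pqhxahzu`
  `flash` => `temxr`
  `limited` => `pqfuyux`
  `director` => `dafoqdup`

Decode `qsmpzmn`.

The output letters match the input read backwards, each shifted +12: involved reversed is devlovni. Read the word backwards and shift each letter +12.
Undoing it on qsmpzmn: shift back: q−12=e, s−12=g, m−12=a, p−12=d, z−12=n, m−12=a, n−12=b → egadnab; then reverse → bandage.

bandage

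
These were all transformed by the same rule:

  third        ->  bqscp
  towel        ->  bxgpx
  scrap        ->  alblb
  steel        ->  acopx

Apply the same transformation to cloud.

Each letter shifts forward by (position + 8), i.e. 8, 9, 10, … — the shift grows by one for each successive letter.
On cloud: c+8=k, l+9=u, o+10=y, u+11=f, d+12=p.

kuyfp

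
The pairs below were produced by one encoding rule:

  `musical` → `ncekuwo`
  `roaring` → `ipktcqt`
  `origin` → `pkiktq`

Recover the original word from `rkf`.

The output letters match the input read backwards, each shifted +2: musical reversed is lacisum. Read the word backwards and shift each letter +2.
Decoding rkf: shift back: r−2=p, k−2=i, f−2=d → pid; then reverse → dip.

dip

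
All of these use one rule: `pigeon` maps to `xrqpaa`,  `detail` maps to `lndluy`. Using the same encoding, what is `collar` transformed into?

In pigeon: p→x is +8, i→r is +9, g→q is +10, e→p is +11 — the shift increases by 1 each position. Each letter shifts forward by (position + 8), i.e. 8, 9, 10, … — the shift grows by one for each successive letter.
Applying it to collar: c+8=k, o+9=x, l+10=v, l+11=w, a+12=m, r+13=e.

kxvwme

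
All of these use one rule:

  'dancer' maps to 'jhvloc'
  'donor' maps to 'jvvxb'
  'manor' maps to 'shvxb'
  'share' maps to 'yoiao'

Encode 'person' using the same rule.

vlzbyy

In dancer: d→j is +6, a→h is +7, n→v is +8, c→l is +9 — the shift increases by 1 each position. The shift increases by 1 at each position, starting from +6: 6, 7, 8, ….
On person: p+6=v, e+7=l, r+8=z, s+9=b, o+10=y, n+11=y.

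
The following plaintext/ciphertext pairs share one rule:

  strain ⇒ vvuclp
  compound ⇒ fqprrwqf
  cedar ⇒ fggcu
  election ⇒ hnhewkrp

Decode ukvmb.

Shifts by position in strain: pos 0: s→v (+3), pos 1: t→v (+2), pos 2: r→u (+3), pos 3: a→c (+2) — repeating every 2. It's a Vigenère-style cipher with numeric key [3,2]: position i shifts by key[i mod 2].
Decoding ukvmb: u−3=r, k−2=i, v−3=s, m−2=k, b−3=y.

risky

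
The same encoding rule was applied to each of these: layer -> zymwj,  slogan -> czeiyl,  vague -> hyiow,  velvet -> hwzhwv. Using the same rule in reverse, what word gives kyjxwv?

l(11)→z(25) and a(0)→y(24) fit y≡19x+24 (mod 26); the inverse of 19 mod 26 is 11. Each letter's alphabet position (a=0..z=25) is mapped through 19·x+24 mod 26 — an affine cipher.
Undoing it on kyjxwv: k(10)→11·(10−24)≡2=c; y(24)→11·(24−24)≡0=a; j(9)→11·(9−24)≡17=r; x(23)→11·(23−24)≡15=p; w(22)→11·(22−24)≡4=e; v(21)→11·(21−24)≡19=t (all mod 26).

carpet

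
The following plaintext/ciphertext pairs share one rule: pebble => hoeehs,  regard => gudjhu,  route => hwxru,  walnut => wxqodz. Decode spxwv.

The output letters match the input read backwards, each shifted +3: pebble reversed is elbbep. The word is reversed, then every letter is shifted forward by 3.
Reversing it on spxwv: shift back: s−3=p, p−3=m, x−3=u, w−3=t, v−3=s → pmuts; then reverse → stump.

stump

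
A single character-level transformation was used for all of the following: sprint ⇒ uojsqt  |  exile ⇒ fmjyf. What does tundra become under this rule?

The output letters match the input read backwards, each shifted +1: sprint reversed is tnirps. Two steps: reverse the string, then apply a Caesar shift of +1.
For tundra: reverse → ardnut; then shift: a+1=b, r+1=s, d+1=e, n+1=o, u+1=v, t+1=u.

bseovu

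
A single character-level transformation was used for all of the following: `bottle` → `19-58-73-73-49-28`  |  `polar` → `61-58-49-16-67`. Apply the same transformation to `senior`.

70-28-55-40-58-67

b(#2)→19 and o(#15)→58: differences scale by 3, so n = 3·pos + 13. The formula is n = 3×(alphabet index, a=1) + 13.
On senior: s=19→70, e=5→28, n=14→55, i=9→40, o=15→58, r=18→67.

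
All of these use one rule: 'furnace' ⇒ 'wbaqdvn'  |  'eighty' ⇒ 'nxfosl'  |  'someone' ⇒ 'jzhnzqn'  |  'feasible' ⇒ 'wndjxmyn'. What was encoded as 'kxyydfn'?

f(5)→w(22) and u(20)→b(1) fit y≡9x+3 (mod 26); the inverse of 9 mod 26 is 3. Treating letters as 0–25, the rule is x ↦ 9x + 3 (mod 26).
Decoding kxyydfn: k(10)→3·(10−3)≡21=v; x(23)→3·(23−3)≡8=i; y(24)→3·(24−3)≡11=l; y(24)→3·(24−3)≡11=l; d(3)→3·(3−3)≡0=a; f(5)→3·(5−3)≡6=g; n(13)→3·(13−3)≡4=e (all mod 26).

village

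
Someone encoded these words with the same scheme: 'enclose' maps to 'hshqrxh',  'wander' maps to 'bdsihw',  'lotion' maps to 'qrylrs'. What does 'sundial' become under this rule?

xxsildq

The shift depends on letter class: consonant n→s is +5, but vowel e→h is +3. The rule splits by letter class: vowels +3, consonants +5.
On sundial: s(cons)+5=x, u(vowel)+3=x, n(cons)+5=s, d(cons)+5=i, i(vowel)+3=l, a(vowel)+3=d, l(cons)+5=q.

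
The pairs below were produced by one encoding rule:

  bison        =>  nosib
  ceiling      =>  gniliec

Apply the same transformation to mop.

pom

The output letters match the input read backwards: bison reversed is nosib. The word is simply reversed.
Applying it to mop: reverse → pom.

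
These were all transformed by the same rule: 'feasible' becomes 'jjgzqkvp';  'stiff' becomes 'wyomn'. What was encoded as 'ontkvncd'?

The shift increases by 1 at each position, starting from +4: 4, 5, 6, ….
Reversing it on ontkvncd: o−4=k, n−5=i, t−6=n, k−7=d, v−8=n, n−9=e, c−10=s, d−11=s.

kindness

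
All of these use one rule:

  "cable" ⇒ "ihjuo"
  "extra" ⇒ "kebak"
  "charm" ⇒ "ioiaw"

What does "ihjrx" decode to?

In cable: c→i is +6, a→h is +7, b→j is +8, l→u is +9 — the shift increases by 1 each position. The shift increases by 1 at each position, starting from +6: 6, 7, 8, ….
Undoing it on ihjrx: i−6=c, h−7=a, j−8=b, r−9=i, x−10=n.

cabin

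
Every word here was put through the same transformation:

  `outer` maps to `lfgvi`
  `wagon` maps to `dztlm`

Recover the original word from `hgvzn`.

steam

This is the alphabet-reversal cipher (Atbash): a becomes z, b becomes y, etc.
Undoing it on hgvzn: h↔s, g↔t, v↔e, z↔a, n↔m.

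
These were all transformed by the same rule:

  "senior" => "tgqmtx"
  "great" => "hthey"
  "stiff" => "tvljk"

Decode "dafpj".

cycle

In senior: s→t is +1, e→g is +2, n→q is +3, i→m is +4 — the shift increases by 1 each position. Each letter shifts forward by (position + 1), i.e. 1, 2, 3, … — the shift grows by one for each successive letter.
Reversing it on dafpj: d−1=c, a−2=y, f−3=c, p−4=l, j−5=e.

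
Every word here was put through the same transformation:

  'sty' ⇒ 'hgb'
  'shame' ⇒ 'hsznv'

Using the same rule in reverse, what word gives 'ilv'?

roe

Each pair mirrors across the alphabet (s↔h, t↔g, y↔b): positions sum to 25. Each letter is replaced by its mirror in the alphabet: a↔z, b↔y, c↔x, and so on (the Atbash cipher).
Undoing it on ilv: i↔r, l↔o, v↔e.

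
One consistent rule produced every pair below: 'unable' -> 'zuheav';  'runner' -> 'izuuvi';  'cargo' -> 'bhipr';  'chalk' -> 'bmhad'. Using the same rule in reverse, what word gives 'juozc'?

input

u(20)→z(25) and n(13)→u(20) fit y≡23x+7 (mod 26); the inverse of 23 mod 26 is 17. Each letter's alphabet position (a=0..z=25) is mapped through 23·x+7 mod 26 — an affine cipher.
Decoding juozc: j(9)→17·(9−7)≡8=i; u(20)→17·(20−7)≡13=n; o(14)→17·(14−7)≡15=p; z(25)→17·(25−7)≡20=u; c(2)→17·(2−7)≡19=t (all mod 26).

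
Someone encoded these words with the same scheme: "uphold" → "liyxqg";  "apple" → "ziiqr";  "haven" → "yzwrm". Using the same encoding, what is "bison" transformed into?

kjpxm

Each letter's alphabet position (a=0..z=25) is mapped through 11·x+25 mod 26 — an affine cipher.
On bison: b(1)→11·1+25≡10=k; i(8)→11·8+25≡9=j; s(18)→11·18+25≡15=p; o(14)→11·14+25≡23=x; n(13)→11·13+25≡12=m (all mod 26).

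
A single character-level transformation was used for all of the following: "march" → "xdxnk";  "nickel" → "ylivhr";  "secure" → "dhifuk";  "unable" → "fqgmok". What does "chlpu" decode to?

refer

Shifts by position in march: pos 0: m→x (+11), pos 1: a→d (+3), pos 2: r→x (+6), pos 3: c→n (+11), pos 4: h→k (+3) — repeating every 3. The shifts repeat in a cycle of length 3: positions 0,1,… shift by +11, +3, +6, then the pattern repeats.
Reversing it on chlpu: c−11=r, h−3=e, l−6=f, p−11=e, u−3=r.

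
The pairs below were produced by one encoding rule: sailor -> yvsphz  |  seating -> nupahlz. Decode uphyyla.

The output letters match the input read backwards, each shifted +7: sailor reversed is rolias. The word is reversed, then every letter is shifted forward by 7.
Decoding uphyyla: shift back: u−7=n, p−7=i, h−7=a, y−7=r, y−7=r, l−7=e, a−7=t → niarret; then reverse → terrain.

terrain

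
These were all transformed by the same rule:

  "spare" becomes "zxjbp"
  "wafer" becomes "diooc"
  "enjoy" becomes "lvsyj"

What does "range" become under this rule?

In spare: s→z is +7, p→x is +8, a→j is +9, r→b is +10 — the shift increases by 1 each position. The shift increases by 1 at each position, starting from +7: 7, 8, 9, ….
Applying it to range: r+7=y, a+8=i, n+9=w, g+10=q, e+11=p.

yiwqp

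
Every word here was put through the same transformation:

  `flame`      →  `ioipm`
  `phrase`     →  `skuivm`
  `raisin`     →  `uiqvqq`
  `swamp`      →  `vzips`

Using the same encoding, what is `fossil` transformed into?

iwvvqo

The shift depends on letter class: consonant f→i is +3, but vowel a→i is +8. Two shifts are in play — +8 for a/e/i/o/u, +3 for every other letter.
On fossil: f(cons)+3=i, o(vowel)+8=w, s(cons)+3=v, s(cons)+3=v, i(vowel)+8=q, l(cons)+3=o.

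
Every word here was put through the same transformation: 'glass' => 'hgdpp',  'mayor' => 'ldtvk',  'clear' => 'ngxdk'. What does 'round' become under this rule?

Treating letters as 0–25, the rule is x ↦ 5x + 3 (mod 26).
On round: r(17)→5·17+3≡10=k; o(14)→5·14+3≡21=v; u(20)→5·20+3≡25=z; n(13)→5·13+3≡16=q; d(3)→5·3+3≡18=s (all mod 26).

kvzqs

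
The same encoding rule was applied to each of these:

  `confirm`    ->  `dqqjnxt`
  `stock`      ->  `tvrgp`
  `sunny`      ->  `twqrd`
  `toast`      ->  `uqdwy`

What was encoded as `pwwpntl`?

In confirm: c→d is +1, o→q is +2, n→q is +3, f→j is +4 — the shift increases by 1 each position. The shift increases by 1 at each position, starting from +1: 1, 2, 3, ….
Undoing it on pwwpntl: p−1=o, w−2=u, w−3=t, p−4=l, n−5=i, t−6=n, l−7=e.

outline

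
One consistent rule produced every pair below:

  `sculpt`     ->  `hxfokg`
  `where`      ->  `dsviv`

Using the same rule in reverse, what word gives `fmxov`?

Each letter is replaced by its mirror in the alphabet: a↔z, b↔y, c↔x, and so on (the Atbash cipher).
Undoing it on fmxov: f↔u, m↔n, x↔c, o↔l, v↔e.

uncle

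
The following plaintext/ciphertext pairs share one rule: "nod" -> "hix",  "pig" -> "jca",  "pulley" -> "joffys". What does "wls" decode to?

cry

Compare letters: n→h is +20, o→i is +20, d→x is +20 — a constant shift. This is a Caesar cipher with shift 20.
Decoding wls: w−20=c, l−20=r, s−20=y.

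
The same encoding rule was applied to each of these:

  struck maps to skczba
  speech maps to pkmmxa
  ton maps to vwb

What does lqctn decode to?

fluid

The output letters match the input read backwards, each shifted +8: struck reversed is kcurts. Read the word backwards and shift each letter +8.
Undoing it on lqctn: shift back: l−8=d, q−8=i, c−8=u, t−8=l, n−8=f → diulf; then reverse → fluid.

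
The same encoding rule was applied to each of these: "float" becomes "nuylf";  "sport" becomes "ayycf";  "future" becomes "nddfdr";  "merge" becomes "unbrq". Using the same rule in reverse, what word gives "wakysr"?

orange

In float: f→n is +8, l→u is +9, o→y is +10, a→l is +11 — the shift increases by 1 each position. The shift increases by 1 at each position, starting from +8: 8, 9, 10, ….
Reversing it on wakysr: w−8=o, a−9=r, k−10=a, y−11=n, s−12=g, r−13=e.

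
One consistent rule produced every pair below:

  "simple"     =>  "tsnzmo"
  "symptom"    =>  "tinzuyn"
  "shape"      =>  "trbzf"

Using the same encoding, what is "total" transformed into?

uyukm

Shifts by position in simple: pos 0: s→t (+1), pos 1: i→s (+10), pos 2: m→n (+1), pos 3: p→z (+10) — repeating every 2. It's a Vigenère-style cipher with numeric key [1,10]: position i shifts by key[i mod 2].
On total: t+1=u, o+10=y, t+1=u, a+10=k, l+1=m.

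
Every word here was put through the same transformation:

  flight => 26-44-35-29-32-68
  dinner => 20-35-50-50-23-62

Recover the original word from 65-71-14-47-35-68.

submit

The formula is n = 3×(alphabet index, a=1) + 8.
Undoing it on 65-71-14-47-35-68: 65→(65−8)÷3=19=s, 71→(71−8)÷3=21=u, 14→(14−8)÷3=2=b, 47→(47−8)÷3=13=m, 35→(35−8)÷3=9=i, 68→(68−8)÷3=20=t.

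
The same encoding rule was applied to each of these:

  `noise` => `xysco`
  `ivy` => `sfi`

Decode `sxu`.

ink

It's a constant shift of +10 (ROT10).
Decoding sxu: s−10=i, x−10=n, u−10=k.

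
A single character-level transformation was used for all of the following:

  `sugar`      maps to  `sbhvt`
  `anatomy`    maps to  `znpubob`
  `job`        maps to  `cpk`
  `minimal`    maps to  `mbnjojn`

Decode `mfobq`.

The output letters match the input read backwards, each shifted +1: sugar reversed is ragus. Read the word backwards and shift each letter +1.
Reversing it on mfobq: shift back: m−1=l, f−1=e, o−1=n, b−1=a, q−1=p → lenap; then reverse → panel.

panel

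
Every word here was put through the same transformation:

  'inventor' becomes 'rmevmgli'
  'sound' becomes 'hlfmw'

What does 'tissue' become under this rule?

grhhfv

Each pair mirrors across the alphabet (i↔r, n↔m, v↔e): positions sum to 25. This is the alphabet-reversal cipher (Atbash): a becomes z, b becomes y, etc.
For tissue: t↔g, i↔r, s↔h, s↔h, u↔f, e↔v.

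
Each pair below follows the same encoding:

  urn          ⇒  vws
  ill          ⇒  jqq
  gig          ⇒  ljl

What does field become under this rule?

kjfqi

The rule splits by letter class: vowels +1, consonants +5.
On field: f(cons)+5=k, i(vowel)+1=j, e(vowel)+1=f, l(cons)+5=q, d(cons)+5=i.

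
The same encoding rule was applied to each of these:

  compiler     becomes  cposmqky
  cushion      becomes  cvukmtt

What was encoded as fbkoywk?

In compiler: c→c is +0, o→p is +1, m→o is +2, p→s is +3 — the shift increases by 1 each position. Letter i (0-indexed) is shifted by i+0, so successive shifts are 0, 1, 2, ….
Undoing it on fbkoywk: f−0=f, b−1=a, k−2=i, o−3=l, y−4=u, w−5=r, k−6=e.

failure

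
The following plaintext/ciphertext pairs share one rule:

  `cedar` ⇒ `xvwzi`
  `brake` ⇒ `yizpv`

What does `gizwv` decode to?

Each pair mirrors across the alphabet (c↔x, e↔v, d↔w): positions sum to 25. Letters are reflected about the middle of the alphabet (position → 25−position): Atbash.
Undoing it on gizwv: g↔t, i↔r, z↔a, w↔d, v↔e.

trade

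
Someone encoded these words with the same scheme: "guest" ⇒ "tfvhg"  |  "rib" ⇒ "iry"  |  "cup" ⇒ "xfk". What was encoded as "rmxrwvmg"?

incident

Each pair mirrors across the alphabet (g↔t, u↔f, e↔v): positions sum to 25. Letters are reflected about the middle of the alphabet (position → 25−position): Atbash.
Undoing it on rmxrwvmg: r↔i, m↔n, x↔c, r↔i, w↔d, v↔e, m↔n, g↔t.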